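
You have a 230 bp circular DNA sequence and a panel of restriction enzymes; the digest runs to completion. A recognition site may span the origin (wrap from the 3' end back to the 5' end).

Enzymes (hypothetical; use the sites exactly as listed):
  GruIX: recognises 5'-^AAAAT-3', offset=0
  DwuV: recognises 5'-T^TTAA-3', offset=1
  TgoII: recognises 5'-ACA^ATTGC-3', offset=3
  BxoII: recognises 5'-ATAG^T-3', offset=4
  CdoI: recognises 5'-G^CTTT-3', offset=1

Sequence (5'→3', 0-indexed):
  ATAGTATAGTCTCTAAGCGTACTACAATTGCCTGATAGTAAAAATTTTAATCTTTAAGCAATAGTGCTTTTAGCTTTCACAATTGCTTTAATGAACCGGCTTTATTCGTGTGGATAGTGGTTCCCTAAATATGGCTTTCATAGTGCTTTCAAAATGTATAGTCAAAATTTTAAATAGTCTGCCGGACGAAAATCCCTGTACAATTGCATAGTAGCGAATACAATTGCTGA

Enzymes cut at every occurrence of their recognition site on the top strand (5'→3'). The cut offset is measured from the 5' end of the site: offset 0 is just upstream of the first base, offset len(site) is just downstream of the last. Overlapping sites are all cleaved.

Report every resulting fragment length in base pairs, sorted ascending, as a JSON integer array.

Site scan:
  GruIX AAAAT/0: at [40, 150, 163, 188] ⇒ [40, 150, 163, 188]
  DwuV TTTAA/1: at [45, 52, 86, 168] ⇒ [46, 53, 87, 169]
  TgoII ACAATTGC/3: at [23, 78, 199, 219] ⇒ [26, 81, 202, 222]
  BxoII ATAGT/4: at [0, 5, 34, 60, 113, 139, 157, 173, 207] ⇒ [4, 9, 38, 64, 117, 143, 161, 177, 211]
  CdoI GCTTT/1: at [65, 72, 84, 98, 133, 144] ⇒ [66, 73, 85, 99, 134, 145]

All cut coordinates (distinct, sorted): [4, 9, 26, 38, 40, 46, 53, 64, 66, 73, 81, 85, 87, 99, 117, 134, 143, 145, 150, 161, 163, 169, 177, 188, 202, 211, 222]

Fragments:
  4→9: 5 bp
  9→26: 17 bp
  26→38: 12 bp
  38→40: 2 bp
  40→46: 6 bp
  46→53: 7 bp
  53→64: 11 bp
  64→66: 2 bp
  66→73: 7 bp
  73→81: 8 bp
  81→85: 4 bp
  85→87: 2 bp
  87→99: 12 bp
  99→117: 18 bp
  117→134: 17 bp
  134→143: 9 bp
  143→145: 2 bp
  145→150: 5 bp
  150→161: 11 bp
  161→163: 2 bp
  163→169: 6 bp
  169→177: 8 bp
  177→188: 11 bp
  188→202: 14 bp
  202→211: 9 bp
  211→222: 11 bp
  222→4 (wrap): 230-222+4 = 12 bp

[2,2,2,2,2,4,5,5,6,6,7,7,8,8,9,9,11,11,11,11,12,12,12,14,17,17,18]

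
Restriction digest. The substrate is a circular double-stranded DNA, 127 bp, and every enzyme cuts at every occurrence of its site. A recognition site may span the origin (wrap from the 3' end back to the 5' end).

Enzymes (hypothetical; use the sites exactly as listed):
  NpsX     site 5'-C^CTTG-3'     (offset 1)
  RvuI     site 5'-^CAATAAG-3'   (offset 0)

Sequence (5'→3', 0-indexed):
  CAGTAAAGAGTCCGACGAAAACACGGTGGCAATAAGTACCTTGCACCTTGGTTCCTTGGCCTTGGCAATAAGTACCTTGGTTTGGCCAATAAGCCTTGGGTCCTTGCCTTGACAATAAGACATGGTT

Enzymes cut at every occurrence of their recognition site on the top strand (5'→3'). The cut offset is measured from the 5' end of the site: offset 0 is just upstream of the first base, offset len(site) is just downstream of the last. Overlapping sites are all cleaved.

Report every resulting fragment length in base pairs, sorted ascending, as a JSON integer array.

[5,5,5,6,7,8,8,8,10,10,11,44]

Scan for sites:
  NpsX (CCTTG, off=1): starts [38, 45, 53, 59, 74, 93, 101, 106] → cuts [39, 46, 54, 60, 75, 94, 102, 107]
  RvuI (CAATAAG, off=0): starts [29, 65, 86, 112] → cuts [29, 65, 86, 112]

All cut coordinates (distinct, sorted): [29, 39, 46, 54, 60, 65, 75, 86, 94, 102, 107, 112]

Fragment lengths:
  29→39: 10 bp
  39→46: 7 bp
  46→54: 8 bp
  54→60: 6 bp
  60→65: 5 bp
  65→75: 10 bp
  75→86: 11 bp
  86→94: 8 bp
  94→102: 8 bp
  102→107: 5 bp
  107→112: 5 bp
  112→29 (wrap): 127-112+29 = 44 bp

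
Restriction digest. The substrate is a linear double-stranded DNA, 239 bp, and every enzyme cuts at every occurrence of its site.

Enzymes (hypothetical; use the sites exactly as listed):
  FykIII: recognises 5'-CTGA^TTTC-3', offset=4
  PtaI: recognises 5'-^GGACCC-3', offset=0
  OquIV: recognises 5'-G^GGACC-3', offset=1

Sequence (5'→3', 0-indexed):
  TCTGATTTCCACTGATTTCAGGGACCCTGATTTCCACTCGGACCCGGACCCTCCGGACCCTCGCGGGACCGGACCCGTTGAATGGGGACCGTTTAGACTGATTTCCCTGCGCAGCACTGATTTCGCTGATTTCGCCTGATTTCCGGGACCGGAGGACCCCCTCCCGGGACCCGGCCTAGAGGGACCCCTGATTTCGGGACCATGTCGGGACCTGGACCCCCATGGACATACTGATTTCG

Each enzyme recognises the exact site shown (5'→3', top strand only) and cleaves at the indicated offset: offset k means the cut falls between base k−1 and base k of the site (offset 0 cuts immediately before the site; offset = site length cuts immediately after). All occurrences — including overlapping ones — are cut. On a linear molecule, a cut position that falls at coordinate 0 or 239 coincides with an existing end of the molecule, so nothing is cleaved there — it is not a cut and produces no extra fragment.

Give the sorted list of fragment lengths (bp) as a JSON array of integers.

[5,5,5,5,6,6,6,6,8,9,9,9,9,10,10,10,11,11,13,15,15,16,19,21]

Scan for sites:
  FykIII (CTGATTTC, off=4): starts [1, 11, 26, 97, 116, 125, 135, 187, 230] → cuts [5, 15, 30, 101, 120, 129, 139, 191, 234]
  PtaI (GGACCC, off=0): starts [21, 39, 45, 54, 70, 153, 166, 181, 213] → cuts [21, 39, 45, 54, 70, 153, 166, 181, 213]
  OquIV (GGGACC, off=1): starts [20, 64, 84, 144, 165, 180, 195, 206] → cuts [21, 65, 85, 145, 166, 181, 196, 207]

All cut coordinates (distinct, sorted): [5, 15, 21, 30, 39, 45, 54, 65, 70, 85, 101, 120, 129, 139, 145, 153, 166, 181, 191, 196, 207, 213, 234]

Fragment lengths:
  [0,5): 5 bp
  [5,15): 10 bp
  [15,21): 6 bp
  [21,30): 9 bp
  [30,39): 9 bp
  [39,45): 6 bp
  [45,54): 9 bp
  [54,65): 11 bp
  [65,70): 5 bp
  [70,85): 15 bp
  [85,101): 16 bp
  [101,120): 19 bp
  [120,129): 9 bp
  [129,139): 10 bp
  [139,145): 6 bp
  [145,153): 8 bp
  [153,166): 13 bp
  [166,181): 15 bp
  [181,191): 10 bp
  [191,196): 5 bp
  [196,207): 11 bp
  [207,213): 6 bp
  [213,234): 21 bp
  [234,239): 5 bp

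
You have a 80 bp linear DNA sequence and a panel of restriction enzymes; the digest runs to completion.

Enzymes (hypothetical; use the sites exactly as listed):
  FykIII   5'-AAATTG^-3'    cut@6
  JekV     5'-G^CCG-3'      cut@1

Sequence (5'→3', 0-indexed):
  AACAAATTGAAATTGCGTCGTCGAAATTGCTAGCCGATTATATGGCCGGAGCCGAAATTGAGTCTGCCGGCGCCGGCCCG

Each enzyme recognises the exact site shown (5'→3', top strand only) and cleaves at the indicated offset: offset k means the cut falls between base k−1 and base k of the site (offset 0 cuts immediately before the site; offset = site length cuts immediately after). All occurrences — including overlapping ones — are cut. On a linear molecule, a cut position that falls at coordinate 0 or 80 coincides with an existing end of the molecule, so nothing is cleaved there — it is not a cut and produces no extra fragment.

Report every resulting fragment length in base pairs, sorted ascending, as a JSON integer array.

Per-enzyme occurrences:
  FykIII AAATTG/6: at [3, 9, 23, 54] ⇒ [9, 15, 29, 60]
  JekV GCCG/1: at [32, 44, 50, 65, 71] ⇒ [33, 45, 51, 66, 72]

All cut coordinates (distinct, sorted): [9, 15, 29, 33, 45, 51, 60, 66, 72]

Fragments:
  [0,9): 9 bp
  [9,15): 6 bp
  [15,29): 14 bp
  [29,33): 4 bp
  [33,45): 12 bp
  [45,51): 6 bp
  [51,60): 9 bp
  [60,66): 6 bp
  [66,72): 6 bp
  [72,80): 8 bp

[4,6,6,6,6,8,9,9,12,14]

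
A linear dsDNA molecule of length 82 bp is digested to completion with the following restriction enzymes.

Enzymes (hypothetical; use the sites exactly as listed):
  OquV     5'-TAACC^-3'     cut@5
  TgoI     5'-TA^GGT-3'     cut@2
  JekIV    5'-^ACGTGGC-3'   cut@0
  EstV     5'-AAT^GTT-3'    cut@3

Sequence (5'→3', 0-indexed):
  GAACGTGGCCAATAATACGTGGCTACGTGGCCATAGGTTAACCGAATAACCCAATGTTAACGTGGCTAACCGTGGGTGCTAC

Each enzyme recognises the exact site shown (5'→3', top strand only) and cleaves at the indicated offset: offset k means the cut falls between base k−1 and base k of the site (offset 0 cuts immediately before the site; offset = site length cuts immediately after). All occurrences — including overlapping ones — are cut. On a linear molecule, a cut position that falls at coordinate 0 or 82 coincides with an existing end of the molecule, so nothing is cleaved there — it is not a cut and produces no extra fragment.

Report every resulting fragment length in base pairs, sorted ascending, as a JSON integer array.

[2,4,4,8,8,8,11,11,12,14]

Scan for sites:
  OquV TAACC/5: at [38, 46, 66] ⇒ [43, 51, 71]
  TgoI TAGGT/2: at [33] ⇒ [35]
  JekIV ACGTGGC/0: at [2, 16, 24, 59] ⇒ [2, 16, 24, 59]
  EstV AATGTT/3: at [52] ⇒ [55]

Pooled cuts: [2, 16, 24, 35, 43, 51, 55, 59, 71]

Fragment lengths:
  [0,2): 2 bp
  [2,16): 14 bp
  [16,24): 8 bp
  [24,35): 11 bp
  [35,43): 8 bp
  [43,51): 8 bp
  [51,55): 4 bp
  [55,59): 4 bp
  [59,71): 12 bp
  [71,82): 11 bp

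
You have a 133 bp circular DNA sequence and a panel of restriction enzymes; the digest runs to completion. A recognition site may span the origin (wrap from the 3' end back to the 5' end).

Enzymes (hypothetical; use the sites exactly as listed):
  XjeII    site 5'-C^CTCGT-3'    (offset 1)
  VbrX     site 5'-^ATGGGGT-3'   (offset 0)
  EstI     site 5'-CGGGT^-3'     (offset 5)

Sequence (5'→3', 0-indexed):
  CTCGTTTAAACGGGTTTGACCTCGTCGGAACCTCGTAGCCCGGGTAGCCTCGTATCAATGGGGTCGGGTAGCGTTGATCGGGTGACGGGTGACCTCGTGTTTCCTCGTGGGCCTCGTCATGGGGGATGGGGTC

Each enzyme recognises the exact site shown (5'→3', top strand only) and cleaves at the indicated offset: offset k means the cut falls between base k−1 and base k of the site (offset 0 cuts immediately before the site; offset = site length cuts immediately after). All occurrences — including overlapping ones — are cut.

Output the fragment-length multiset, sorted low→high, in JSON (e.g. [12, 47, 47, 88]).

Per-enzyme occurrences:
  XjeII CCTCGT/1: at [19, 30, 47, 92, 102, 111, 132] ⇒ [0, 20, 31, 48, 93, 103, 112]
  VbrX ATGGGGT/0: at [57, 125] ⇒ [57, 125]
  EstI CGGGT/5: at [10, 40, 64, 78, 85] ⇒ [15, 45, 69, 83, 90]

All cut coordinates (distinct, sorted): [0, 15, 20, 31, 45, 48, 57, 69, 83, 90, 93, 103, 112, 125]

Fragment lengths:
  0→15: 15 bp
  15→20: 5 bp
  20→31: 11 bp
  31→45: 14 bp
  45→48: 3 bp
  48→57: 9 bp
  57→69: 12 bp
  69→83: 14 bp
  83→90: 7 bp
  90→93: 3 bp
  93→103: 10 bp
  103→112: 9 bp
  112→125: 13 bp
  125→0 (wrap): 133-125+0 = 8 bp

[3,3,5,7,8,9,9,10,11,12,13,14,14,15]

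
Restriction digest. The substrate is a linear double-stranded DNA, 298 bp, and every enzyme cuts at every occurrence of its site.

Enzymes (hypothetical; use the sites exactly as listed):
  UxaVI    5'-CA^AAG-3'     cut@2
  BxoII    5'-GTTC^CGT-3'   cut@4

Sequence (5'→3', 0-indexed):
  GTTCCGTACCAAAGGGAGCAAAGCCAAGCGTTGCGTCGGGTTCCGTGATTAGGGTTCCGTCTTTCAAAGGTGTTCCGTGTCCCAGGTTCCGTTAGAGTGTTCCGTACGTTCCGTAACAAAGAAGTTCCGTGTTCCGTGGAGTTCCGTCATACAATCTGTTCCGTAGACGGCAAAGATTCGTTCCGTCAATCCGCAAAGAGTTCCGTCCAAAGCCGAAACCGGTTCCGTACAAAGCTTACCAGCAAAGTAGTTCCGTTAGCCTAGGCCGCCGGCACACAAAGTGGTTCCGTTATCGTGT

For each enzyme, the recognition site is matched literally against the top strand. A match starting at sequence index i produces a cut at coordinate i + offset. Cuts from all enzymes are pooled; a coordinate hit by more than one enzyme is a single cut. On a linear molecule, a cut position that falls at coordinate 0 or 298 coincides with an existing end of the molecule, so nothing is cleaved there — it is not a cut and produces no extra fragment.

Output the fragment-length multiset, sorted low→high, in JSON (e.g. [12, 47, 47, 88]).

[4,6,6,7,7,7,8,9,9,9,9,9,9,9,10,11,11,11,12,13,13,14,14,16,17,23,25]

Scan for sites:
  UxaVI CAAAG/2: at [9, 18, 64, 116, 170, 193, 207, 229, 242, 276] ⇒ [11, 20, 66, 118, 172, 195, 209, 231, 244, 278]
  BxoII GTTCCGT/4: at [0, 39, 53, 71, 85, 98, 107, 123, 130, 140, 157, 179, 199, 221, 249, 283] ⇒ [4, 43, 57, 75, 89, 102, 111, 127, 134, 144, 161, 183, 203, 225, 253, 287]

All cut coordinates (distinct, sorted): [4, 11, 20, 43, 57, 66, 75, 89, 102, 111, 118, 127, 134, 144, 161, 172, 183, 195, 203, 209, 225, 231, 244, 253, 278, 287]

Fragment lengths:
  [0,4): 4 bp
  [4,11): 7 bp
  [11,20): 9 bp
  [20,43): 23 bp
  [43,57): 14 bp
  [57,66): 9 bp
  [66,75): 9 bp
  [75,89): 14 bp
  [89,102): 13 bp
  [102,111): 9 bp
  [111,118): 7 bp
  [118,127): 9 bp
  [127,134): 7 bp
  [134,144): 10 bp
  [144,161): 17 bp
  [161,172): 11 bp
  [172,183): 11 bp
  [183,195): 12 bp
  [195,203): 8 bp
  [203,209): 6 bp
  [209,225): 16 bp
  [225,231): 6 bp
  [231,244): 13 bp
  [244,253): 9 bp
  [253,278): 25 bp
  [278,287): 9 bp
  [287,298): 11 bp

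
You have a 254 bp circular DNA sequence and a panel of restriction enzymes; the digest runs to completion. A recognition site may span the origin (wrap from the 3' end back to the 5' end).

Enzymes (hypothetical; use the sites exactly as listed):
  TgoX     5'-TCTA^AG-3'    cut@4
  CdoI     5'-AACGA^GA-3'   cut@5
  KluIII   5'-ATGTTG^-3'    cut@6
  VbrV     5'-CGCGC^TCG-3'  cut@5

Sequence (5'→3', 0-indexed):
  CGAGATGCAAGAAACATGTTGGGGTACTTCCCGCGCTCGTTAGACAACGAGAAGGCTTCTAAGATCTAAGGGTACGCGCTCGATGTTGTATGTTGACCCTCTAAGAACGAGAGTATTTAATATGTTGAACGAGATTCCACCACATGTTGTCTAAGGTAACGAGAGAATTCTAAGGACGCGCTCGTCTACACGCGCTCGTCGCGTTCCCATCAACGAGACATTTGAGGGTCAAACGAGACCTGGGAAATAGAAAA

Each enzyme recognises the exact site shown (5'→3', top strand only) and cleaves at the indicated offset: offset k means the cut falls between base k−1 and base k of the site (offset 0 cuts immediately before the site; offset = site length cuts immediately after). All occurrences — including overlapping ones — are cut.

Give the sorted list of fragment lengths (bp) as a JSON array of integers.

Site scan:
  TgoX TCTAAG/4: at [57, 64, 99, 149, 168] ⇒ [61, 68, 103, 153, 172]
  CdoI AACGAGA/5: at [45, 105, 127, 157, 211, 231, 252] ⇒ [3, 50, 110, 132, 162, 216, 236]
  KluIII ATGTTG/6: at [15, 82, 89, 121, 143] ⇒ [21, 88, 95, 127, 149]
  VbrV CGCGCTCG/5: at [31, 74, 176, 190] ⇒ [36, 79, 181, 195]

Pooled cuts: [3, 21, 36, 50, 61, 68, 79, 88, 95, 103, 110, 127, 132, 149, 153, 162, 172, 181, 195, 216, 236]

Fragment lengths:
  3→21: 18 bp
  21→36: 15 bp
  36→50: 14 bp
  50→61: 11 bp
  61→68: 7 bp
  68→79: 11 bp
  79→88: 9 bp
  88→95: 7 bp
  95→103: 8 bp
  103→110: 7 bp
  110→127: 17 bp
  127→132: 5 bp
  132→149: 17 bp
  149→153: 4 bp
  153→162: 9 bp
  162→172: 10 bp
  172→181: 9 bp
  181→195: 14 bp
  195→216: 21 bp
  216→236: 20 bp
  236→3 (wrap): 254-236+3 = 21 bp

[4,5,7,7,7,8,9,9,9,10,11,11,14,14,15,17,17,18,20,21,21]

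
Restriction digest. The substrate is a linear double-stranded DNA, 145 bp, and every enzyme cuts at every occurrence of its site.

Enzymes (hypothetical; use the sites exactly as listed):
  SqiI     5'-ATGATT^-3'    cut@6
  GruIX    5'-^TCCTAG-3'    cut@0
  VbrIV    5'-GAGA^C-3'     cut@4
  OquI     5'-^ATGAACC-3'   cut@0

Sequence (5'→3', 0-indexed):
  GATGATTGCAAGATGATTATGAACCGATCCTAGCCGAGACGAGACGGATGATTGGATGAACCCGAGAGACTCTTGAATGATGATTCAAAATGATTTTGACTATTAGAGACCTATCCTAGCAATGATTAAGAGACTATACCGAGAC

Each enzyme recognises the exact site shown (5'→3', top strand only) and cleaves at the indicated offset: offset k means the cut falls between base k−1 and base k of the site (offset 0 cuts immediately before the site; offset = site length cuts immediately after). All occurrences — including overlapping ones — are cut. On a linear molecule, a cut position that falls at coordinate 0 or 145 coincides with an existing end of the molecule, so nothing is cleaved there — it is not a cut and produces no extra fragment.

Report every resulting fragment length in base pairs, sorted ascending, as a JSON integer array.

[1,2,4,5,6,7,9,9,10,11,11,12,14,14,14,16]

Per-enzyme occurrences:
  SqiI ATGATT/6: at [1, 12, 47, 79, 89, 121] ⇒ [7, 18, 53, 85, 95, 127]
  GruIX TCCTAG/0: at [27, 113] ⇒ [27, 113]
  VbrIV GAGAC/4: at [35, 40, 65, 105, 129, 140] ⇒ [39, 44, 69, 109, 133, 144]
  OquI ATGAACC/0: at [18, 55] ⇒ [18, 55]

All cut coordinates (distinct, sorted): [7, 18, 27, 39, 44, 53, 55, 69, 85, 95, 109, 113, 127, 133, 144]

Fragments:
  [0,7): 7 bp
  [7,18): 11 bp
  [18,27): 9 bp
  [27,39): 12 bp
  [39,44): 5 bp
  [44,53): 9 bp
  [53,55): 2 bp
  [55,69): 14 bp
  [69,85): 16 bp
  [85,95): 10 bp
  [95,109): 14 bp
  [109,113): 4 bp
  [113,127): 14 bp
  [127,133): 6 bp
  [133,144): 11 bp
  [144,145): 1 bp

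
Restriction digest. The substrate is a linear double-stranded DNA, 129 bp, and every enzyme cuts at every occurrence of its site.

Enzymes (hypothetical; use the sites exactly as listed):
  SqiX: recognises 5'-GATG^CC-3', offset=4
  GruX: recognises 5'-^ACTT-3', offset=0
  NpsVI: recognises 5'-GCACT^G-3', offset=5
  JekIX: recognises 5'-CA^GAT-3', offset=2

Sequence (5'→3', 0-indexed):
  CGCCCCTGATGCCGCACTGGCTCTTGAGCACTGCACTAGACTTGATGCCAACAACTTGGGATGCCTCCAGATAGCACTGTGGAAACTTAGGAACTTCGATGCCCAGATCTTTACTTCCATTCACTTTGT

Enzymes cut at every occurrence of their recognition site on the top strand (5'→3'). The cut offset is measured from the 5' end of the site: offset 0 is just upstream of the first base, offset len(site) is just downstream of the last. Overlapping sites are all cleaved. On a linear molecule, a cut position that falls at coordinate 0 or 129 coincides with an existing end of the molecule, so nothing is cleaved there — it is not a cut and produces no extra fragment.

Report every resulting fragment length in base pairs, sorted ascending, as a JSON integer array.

Site scan:
  SqiX GATGCC/4: at [7, 43, 59, 97] ⇒ [11, 47, 63, 101]
  GruX ACTT/0: at [39, 53, 84, 92, 112, 122] ⇒ [39, 53, 84, 92, 112, 122]
  NpsVI GCACTG/5: at [13, 27, 73] ⇒ [18, 32, 78]
  JekIX CAGAT/2: at [67, 103] ⇒ [69, 105]

All cut coordinates (distinct, sorted): [11, 18, 32, 39, 47, 53, 63, 69, 78, 84, 92, 101, 105, 112, 122]

Fragments:
  [0,11): 11 bp
  [11,18): 7 bp
  [18,32): 14 bp
  [32,39): 7 bp
  [39,47): 8 bp
  [47,53): 6 bp
  [53,63): 10 bp
  [63,69): 6 bp
  [69,78): 9 bp
  [78,84): 6 bp
  [84,92): 8 bp
  [92,101): 9 bp
  [101,105): 4 bp
  [105,112): 7 bp
  [112,122): 10 bp
  [122,129): 7 bp

[4,6,6,6,7,7,7,7,8,8,9,9,10,10,11,14]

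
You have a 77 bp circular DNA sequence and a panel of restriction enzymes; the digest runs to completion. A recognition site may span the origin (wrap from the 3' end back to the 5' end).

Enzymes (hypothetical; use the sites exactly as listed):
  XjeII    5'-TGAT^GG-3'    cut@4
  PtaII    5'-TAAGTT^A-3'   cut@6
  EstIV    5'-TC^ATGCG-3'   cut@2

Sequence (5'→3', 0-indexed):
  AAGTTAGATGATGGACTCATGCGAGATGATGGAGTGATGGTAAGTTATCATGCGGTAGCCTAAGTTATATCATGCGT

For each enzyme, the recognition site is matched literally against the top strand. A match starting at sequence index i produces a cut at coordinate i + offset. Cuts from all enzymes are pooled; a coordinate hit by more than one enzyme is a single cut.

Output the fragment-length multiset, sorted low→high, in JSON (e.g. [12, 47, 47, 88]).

Site scan:
  XjeII TGATGG/4: at [8, 26, 34] ⇒ [12, 30, 38]
  PtaII TAAGTTA/6: at [40, 60, 76] ⇒ [5, 46, 66]
  EstIV TCATGCG/2: at [16, 47, 69] ⇒ [18, 49, 71]

All cut coordinates (distinct, sorted): [5, 12, 18, 30, 38, 46, 49, 66, 71]

Fragments:
  5→12: 7 bp
  12→18: 6 bp
  18→30: 12 bp
  30→38: 8 bp
  38→46: 8 bp
  46→49: 3 bp
  49→66: 17 bp
  66→71: 5 bp
  71→5 (wrap): 77-71+5 = 11 bp

[3,5,6,7,8,8,11,12,17]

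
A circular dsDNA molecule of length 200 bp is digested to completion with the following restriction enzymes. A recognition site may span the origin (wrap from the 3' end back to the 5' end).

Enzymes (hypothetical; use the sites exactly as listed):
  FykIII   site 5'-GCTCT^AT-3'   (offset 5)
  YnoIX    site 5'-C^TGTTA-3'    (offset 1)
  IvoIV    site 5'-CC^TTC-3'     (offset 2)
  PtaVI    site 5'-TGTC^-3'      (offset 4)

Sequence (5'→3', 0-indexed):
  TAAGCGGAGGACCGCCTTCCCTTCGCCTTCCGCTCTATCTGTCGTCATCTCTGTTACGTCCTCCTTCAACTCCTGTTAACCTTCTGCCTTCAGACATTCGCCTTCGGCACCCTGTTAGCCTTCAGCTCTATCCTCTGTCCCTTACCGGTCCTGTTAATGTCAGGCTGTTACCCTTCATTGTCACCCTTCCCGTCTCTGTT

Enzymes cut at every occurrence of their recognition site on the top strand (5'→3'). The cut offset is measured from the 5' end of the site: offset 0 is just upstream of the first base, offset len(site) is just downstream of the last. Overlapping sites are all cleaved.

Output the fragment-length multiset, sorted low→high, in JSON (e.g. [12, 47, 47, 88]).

[4,4,5,6,7,7,8,8,8,8,9,9,9,9,10,10,10,12,13,14,30]

Per-enzyme occurrences:
  FykIII GCTCTAT/5: at [31, 124] ⇒ [36, 129]
  YnoIX CTGTTA/1: at [50, 72, 111, 150, 164] ⇒ [51, 73, 112, 151, 165]
  IvoIV CCTTC/2: at [14, 19, 25, 62, 79, 86, 100, 118, 171, 184] ⇒ [16, 21, 27, 64, 81, 88, 102, 120, 173, 186]
  PtaVI TGTC/4: at [39, 135, 157, 178] ⇒ [43, 139, 161, 182]

Pooled cuts: [16, 21, 27, 36, 43, 51, 64, 73, 81, 88, 102, 112, 120, 129, 139, 151, 161, 165, 173, 182, 186]

Fragments:
  16→21: 5 bp
  21→27: 6 bp
  27→36: 9 bp
  36→43: 7 bp
  43→51: 8 bp
  51→64: 13 bp
  64→73: 9 bp
  73→81: 8 bp
  81→88: 7 bp
  88→102: 14 bp
  102→112: 10 bp
  112→120: 8 bp
  120→129: 9 bp
  129→139: 10 bp
  139→151: 12 bp
  151→161: 10 bp
  161→165: 4 bp
  165→173: 8 bp
  173→182: 9 bp
  182→186: 4 bp
  186→16 (wrap): 200-186+16 = 30 bp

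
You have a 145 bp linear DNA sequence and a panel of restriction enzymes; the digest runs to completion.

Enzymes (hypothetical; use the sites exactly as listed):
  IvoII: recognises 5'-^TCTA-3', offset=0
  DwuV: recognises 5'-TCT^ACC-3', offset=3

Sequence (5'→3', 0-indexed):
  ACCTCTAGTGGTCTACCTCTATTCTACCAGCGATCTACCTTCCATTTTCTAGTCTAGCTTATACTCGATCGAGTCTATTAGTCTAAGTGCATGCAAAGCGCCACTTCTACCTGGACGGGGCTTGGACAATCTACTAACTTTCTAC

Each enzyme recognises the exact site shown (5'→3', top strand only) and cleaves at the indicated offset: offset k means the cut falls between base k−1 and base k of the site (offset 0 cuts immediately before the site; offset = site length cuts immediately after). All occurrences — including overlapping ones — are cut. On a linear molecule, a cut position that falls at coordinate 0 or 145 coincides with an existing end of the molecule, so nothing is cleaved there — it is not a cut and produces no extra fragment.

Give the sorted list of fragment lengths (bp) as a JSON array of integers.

Site scan:
  IvoII (TCTA, off=0): starts [3, 11, 17, 22, 33, 47, 52, 73, 81, 105, 129, 140] → cuts [3, 11, 17, 22, 33, 47, 52, 73, 81, 105, 129, 140]
  DwuV (TCTACC, off=3): starts [11, 22, 33, 105] → cuts [14, 25, 36, 108]

All cut coordinates (distinct, sorted): [3, 11, 14, 17, 22, 25, 33, 36, 47, 52, 73, 81, 105, 108, 129, 140]

Fragment lengths:
  [0,3): 3 bp
  [3,11): 8 bp
  [11,14): 3 bp
  [14,17): 3 bp
  [17,22): 5 bp
  [22,25): 3 bp
  [25,33): 8 bp
  [33,36): 3 bp
  [36,47): 11 bp
  [47,52): 5 bp
  [52,73): 21 bp
  [73,81): 8 bp
  [81,105): 24 bp
  [105,108): 3 bp
  [108,129): 21 bp
  [129,140): 11 bp
  [140,145): 5 bp

[3,3,3,3,3,3,5,5,5,8,8,8,11,11,21,21,24]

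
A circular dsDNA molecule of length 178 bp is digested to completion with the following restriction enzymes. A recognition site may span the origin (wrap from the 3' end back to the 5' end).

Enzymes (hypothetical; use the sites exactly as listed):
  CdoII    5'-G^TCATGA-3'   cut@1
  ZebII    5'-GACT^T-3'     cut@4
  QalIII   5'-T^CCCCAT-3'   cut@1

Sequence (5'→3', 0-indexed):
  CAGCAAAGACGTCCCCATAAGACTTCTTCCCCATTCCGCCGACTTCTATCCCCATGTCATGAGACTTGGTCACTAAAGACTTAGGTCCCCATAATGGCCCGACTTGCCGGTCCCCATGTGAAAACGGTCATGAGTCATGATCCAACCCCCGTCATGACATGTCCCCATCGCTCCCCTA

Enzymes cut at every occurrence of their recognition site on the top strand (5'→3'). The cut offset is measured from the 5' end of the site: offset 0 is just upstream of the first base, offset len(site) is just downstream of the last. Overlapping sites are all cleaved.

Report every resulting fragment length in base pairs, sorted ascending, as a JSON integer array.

Per-enzyme occurrences:
  CdoII GTCATGA/1: at [55, 126, 133, 150] ⇒ [56, 127, 134, 151]
  ZebII GACTT/4: at [20, 40, 62, 77, 100] ⇒ [24, 44, 66, 81, 104]
  QalIII TCCCCAT/1: at [11, 27, 48, 85, 110, 161] ⇒ [12, 28, 49, 86, 111, 162]

All cut coordinates (distinct, sorted): [12, 24, 28, 44, 49, 56, 66, 81, 86, 104, 111, 127, 134, 151, 162]

Fragments:
  12→24: 12 bp
  24→28: 4 bp
  28→44: 16 bp
  44→49: 5 bp
  49→56: 7 bp
  56→66: 10 bp
  66→81: 15 bp
  81→86: 5 bp
  86→104: 18 bp
  104→111: 7 bp
  111→127: 16 bp
  127→134: 7 bp
  134→151: 17 bp
  151→162: 11 bp
  162→12 (wrap): 178-162+12 = 28 bp

[4,5,5,7,7,7,10,11,12,15,16,16,17,18,28]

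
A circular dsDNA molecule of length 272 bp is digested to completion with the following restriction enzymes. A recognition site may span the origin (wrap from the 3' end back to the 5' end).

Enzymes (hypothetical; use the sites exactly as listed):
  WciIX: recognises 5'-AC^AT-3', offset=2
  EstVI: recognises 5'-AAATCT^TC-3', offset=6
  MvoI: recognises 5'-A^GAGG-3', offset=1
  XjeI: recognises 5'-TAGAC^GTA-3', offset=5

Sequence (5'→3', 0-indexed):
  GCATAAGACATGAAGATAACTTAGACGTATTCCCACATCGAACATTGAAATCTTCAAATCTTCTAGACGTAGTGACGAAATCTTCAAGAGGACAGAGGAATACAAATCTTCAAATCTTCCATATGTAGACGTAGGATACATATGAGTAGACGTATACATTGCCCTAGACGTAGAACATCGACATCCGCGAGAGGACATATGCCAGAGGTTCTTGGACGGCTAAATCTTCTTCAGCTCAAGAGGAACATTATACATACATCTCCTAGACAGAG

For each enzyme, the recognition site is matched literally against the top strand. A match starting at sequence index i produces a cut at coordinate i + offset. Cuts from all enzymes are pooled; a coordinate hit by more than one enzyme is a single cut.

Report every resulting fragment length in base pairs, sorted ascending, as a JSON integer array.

[4,4,6,6,6,7,7,7,7,7,7,8,8,8,8,9,10,10,12,12,12,12,12,13,15,15,17,23]

Site scan:
  WciIX ACAT/2: at [7, 34, 41, 137, 155, 174, 180, 194, 244, 251, 255] ⇒ [9, 36, 43, 139, 157, 176, 182, 196, 246, 253, 257]
  EstVI AAATCTTC/6: at [47, 55, 77, 103, 111, 221] ⇒ [53, 61, 83, 109, 117, 227]
  MvoI AGAGG/1: at [86, 93, 189, 203, 238, 268] ⇒ [87, 94, 190, 204, 239, 269]
  XjeI TAGACGTA/5: at [21, 63, 125, 146, 164] ⇒ [26, 68, 130, 151, 169]

All cut coordinates (distinct, sorted): [9, 26, 36, 43, 53, 61, 68, 83, 87, 94, 109, 117, 130, 139, 151, 157, 169, 176, 182, 190, 196, 204, 227, 239, 246, 253, 257, 269]

Fragment lengths:
  9→26: 17 bp
  26→36: 10 bp
  36→43: 7 bp
  43→53: 10 bp
  53→61: 8 bp
  61→68: 7 bp
  68→83: 15 bp
  83→87: 4 bp
  87→94: 7 bp
  94→109: 15 bp
  109→117: 8 bp
  117→130: 13 bp
  130→139: 9 bp
  139→151: 12 bp
  151→157: 6 bp
  157→169: 12 bp
  169→176: 7 bp
  176→182: 6 bp
  182→190: 8 bp
  190→196: 6 bp
  196→204: 8 bp
  204→227: 23 bp
  227→239: 12 bp
  239→246: 7 bp
  246→253: 7 bp
  253→257: 4 bp
  257→269: 12 bp
  269→9 (wrap): 272-269+9 = 12 bp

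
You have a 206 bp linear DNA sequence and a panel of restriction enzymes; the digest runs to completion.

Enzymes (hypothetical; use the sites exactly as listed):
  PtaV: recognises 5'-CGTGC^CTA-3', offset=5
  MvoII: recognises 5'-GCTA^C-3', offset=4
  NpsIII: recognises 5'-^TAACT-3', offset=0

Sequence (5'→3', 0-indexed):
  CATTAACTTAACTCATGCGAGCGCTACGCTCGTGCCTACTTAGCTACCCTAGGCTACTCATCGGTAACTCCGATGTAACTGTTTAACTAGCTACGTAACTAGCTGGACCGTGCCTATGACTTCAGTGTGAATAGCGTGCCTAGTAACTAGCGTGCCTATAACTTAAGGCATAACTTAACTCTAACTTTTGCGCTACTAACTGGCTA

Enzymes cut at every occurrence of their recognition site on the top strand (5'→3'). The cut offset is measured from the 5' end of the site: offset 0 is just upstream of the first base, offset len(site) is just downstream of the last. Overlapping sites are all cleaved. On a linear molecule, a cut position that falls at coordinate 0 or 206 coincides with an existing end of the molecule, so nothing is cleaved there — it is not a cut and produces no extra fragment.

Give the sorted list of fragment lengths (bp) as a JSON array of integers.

Scan for sites:
  PtaV CGTGCCTA/5: at [30, 108, 134, 150] ⇒ [35, 113, 139, 155]
  MvoII GCTAC/4: at [22, 42, 52, 89, 191] ⇒ [26, 46, 56, 93, 195]
  NpsIII TAACT/0: at [3, 8, 64, 75, 83, 95, 143, 158, 170, 175, 181, 196] ⇒ [3, 8, 64, 75, 83, 95, 143, 158, 170, 175, 181, 196]

All cut coordinates (distinct, sorted): [3, 8, 26, 35, 46, 56, 64, 75, 83, 93, 95, 113, 139, 143, 155, 158, 170, 175, 181, 195, 196]

Fragments:
  [0,3): 3 bp
  [3,8): 5 bp
  [8,26): 18 bp
  [26,35): 9 bp
  [35,46): 11 bp
  [46,56): 10 bp
  [56,64): 8 bp
  [64,75): 11 bp
  [75,83): 8 bp
  [83,93): 10 bp
  [93,95): 2 bp
  [95,113): 18 bp
  [113,139): 26 bp
  [139,143): 4 bp
  [143,155): 12 bp
  [155,158): 3 bp
  [158,170): 12 bp
  [170,175): 5 bp
  [175,181): 6 bp
  [181,195): 14 bp
  [195,196): 1 bp
  [196,206): 10 bp

[1,2,3,3,4,5,5,6,8,8,9,10,10,10,11,11,12,12,14,18,18,26]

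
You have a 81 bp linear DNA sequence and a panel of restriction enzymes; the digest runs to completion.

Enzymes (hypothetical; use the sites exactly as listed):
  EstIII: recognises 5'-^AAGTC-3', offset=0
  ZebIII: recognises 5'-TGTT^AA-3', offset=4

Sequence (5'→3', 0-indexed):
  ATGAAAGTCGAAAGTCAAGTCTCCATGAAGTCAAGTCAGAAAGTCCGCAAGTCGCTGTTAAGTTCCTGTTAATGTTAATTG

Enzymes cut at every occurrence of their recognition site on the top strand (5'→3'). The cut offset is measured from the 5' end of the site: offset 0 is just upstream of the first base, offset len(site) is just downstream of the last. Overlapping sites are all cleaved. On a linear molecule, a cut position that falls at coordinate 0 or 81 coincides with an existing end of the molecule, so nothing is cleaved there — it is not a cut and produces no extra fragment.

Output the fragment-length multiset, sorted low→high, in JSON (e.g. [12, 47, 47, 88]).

[4,5,5,5,6,7,8,8,11,11,11]

Scan for sites:
  EstIII AAGTC/0: at [4, 11, 16, 27, 32, 40, 48] ⇒ [4, 11, 16, 27, 32, 40, 48]
  ZebIII TGTTAA/4: at [55, 66, 72] ⇒ [59, 70, 76]

Pooled cuts: [4, 11, 16, 27, 32, 40, 48, 59, 70, 76]

Fragment lengths:
  [0,4): 4 bp
  [4,11): 7 bp
  [11,16): 5 bp
  [16,27): 11 bp
  [27,32): 5 bp
  [32,40): 8 bp
  [40,48): 8 bp
  [48,59): 11 bp
  [59,70): 11 bp
  [70,76): 6 bp
  [76,81): 5 bp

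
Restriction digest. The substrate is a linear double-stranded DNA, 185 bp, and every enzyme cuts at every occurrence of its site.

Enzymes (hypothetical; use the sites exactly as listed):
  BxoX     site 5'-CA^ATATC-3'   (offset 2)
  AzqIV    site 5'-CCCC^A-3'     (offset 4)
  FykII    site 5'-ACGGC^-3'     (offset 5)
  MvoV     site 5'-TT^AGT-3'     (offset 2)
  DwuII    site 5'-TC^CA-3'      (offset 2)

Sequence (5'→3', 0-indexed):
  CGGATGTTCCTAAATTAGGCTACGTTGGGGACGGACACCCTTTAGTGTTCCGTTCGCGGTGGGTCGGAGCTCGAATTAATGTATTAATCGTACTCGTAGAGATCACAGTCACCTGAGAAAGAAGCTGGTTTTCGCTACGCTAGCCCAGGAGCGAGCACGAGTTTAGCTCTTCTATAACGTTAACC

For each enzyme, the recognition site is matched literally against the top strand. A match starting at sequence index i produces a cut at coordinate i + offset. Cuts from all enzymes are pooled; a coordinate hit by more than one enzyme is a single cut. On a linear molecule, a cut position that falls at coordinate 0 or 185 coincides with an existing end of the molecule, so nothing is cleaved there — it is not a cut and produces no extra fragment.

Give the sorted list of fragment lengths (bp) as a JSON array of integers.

[43,142]

Per-enzyme occurrences:
  BxoX (CAATATC, off=2): no sites
  AzqIV (CCCCA, off=4): no sites
  FykII (ACGGC, off=5): no sites
  MvoV (TTAGT, off=2): starts [41] → cuts [43]
  DwuII (TCCA, off=2): no sites

All cut coordinates (distinct, sorted): [43]

Fragment lengths:
  [0,43): 43 bp
  [43,185): 142 bp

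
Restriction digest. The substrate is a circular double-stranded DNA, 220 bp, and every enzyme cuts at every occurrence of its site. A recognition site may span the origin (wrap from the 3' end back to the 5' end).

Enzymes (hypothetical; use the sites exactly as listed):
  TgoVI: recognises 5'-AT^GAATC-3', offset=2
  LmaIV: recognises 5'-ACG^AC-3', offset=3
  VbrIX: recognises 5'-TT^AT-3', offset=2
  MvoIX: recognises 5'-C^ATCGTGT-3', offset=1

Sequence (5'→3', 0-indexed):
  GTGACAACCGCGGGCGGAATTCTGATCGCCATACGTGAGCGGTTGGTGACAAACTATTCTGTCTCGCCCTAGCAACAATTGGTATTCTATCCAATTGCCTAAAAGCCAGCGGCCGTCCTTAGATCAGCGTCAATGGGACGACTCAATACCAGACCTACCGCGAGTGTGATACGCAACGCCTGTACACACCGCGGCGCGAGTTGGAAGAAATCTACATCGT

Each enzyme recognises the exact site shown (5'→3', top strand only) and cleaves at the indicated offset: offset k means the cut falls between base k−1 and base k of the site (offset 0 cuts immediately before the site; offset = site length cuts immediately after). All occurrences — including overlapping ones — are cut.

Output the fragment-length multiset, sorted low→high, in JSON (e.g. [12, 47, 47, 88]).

[75,145]

Site scan:
  TgoVI (ATGAATC, off=2): no sites
  LmaIV ACGAC/3: at [137] ⇒ [140]
  VbrIX (TTAT, off=2): no sites
  MvoIX CATCGTGT/1: at [214] ⇒ [215]

Pooled cuts: [140, 215]

Fragment lengths:
  140→215: 75 bp
  215→140 (wrap): 220-215+140 = 145 bp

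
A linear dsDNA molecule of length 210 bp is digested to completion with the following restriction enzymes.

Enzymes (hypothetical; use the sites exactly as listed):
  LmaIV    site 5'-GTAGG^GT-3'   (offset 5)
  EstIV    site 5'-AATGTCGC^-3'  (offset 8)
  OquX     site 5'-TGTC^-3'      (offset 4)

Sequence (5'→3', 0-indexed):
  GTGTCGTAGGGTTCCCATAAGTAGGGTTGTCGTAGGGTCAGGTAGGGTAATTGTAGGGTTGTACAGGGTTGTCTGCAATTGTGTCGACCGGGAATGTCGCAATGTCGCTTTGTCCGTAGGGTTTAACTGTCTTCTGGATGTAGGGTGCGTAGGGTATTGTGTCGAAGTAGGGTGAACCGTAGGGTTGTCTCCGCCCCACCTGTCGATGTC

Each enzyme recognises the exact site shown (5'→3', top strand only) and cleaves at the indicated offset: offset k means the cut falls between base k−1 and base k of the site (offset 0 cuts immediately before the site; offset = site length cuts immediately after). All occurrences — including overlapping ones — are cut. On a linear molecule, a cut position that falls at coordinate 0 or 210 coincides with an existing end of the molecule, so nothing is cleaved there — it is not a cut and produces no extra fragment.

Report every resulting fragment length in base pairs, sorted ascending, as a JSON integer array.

Scan for sites:
  LmaIV GTAGGGT/5: at [5, 20, 31, 41, 52, 115, 139, 148, 166, 178] ⇒ [10, 25, 36, 46, 57, 120, 144, 153, 171, 183]
  EstIV AATGTCGC/8: at [92, 100] ⇒ [100, 108]
  OquX TGTC/4: at [1, 27, 69, 81, 94, 102, 110, 127, 159, 185, 200, 206] ⇒ [5, 31, 73, 85, 98, 106, 114, 131, 163, 189, 204] (position 210 is a terminus of the linear molecule — no cut)

All cut coordinates (distinct, sorted): [5, 10, 25, 31, 36, 46, 57, 73, 85, 98, 100, 106, 108, 114, 120, 131, 144, 153, 163, 171, 183, 189, 204]

Fragments:
  [0,5): 5 bp
  [5,10): 5 bp
  [10,25): 15 bp
  [25,31): 6 bp
  [31,36): 5 bp
  [36,46): 10 bp
  [46,57): 11 bp
  [57,73): 16 bp
  [73,85): 12 bp
  [85,98): 13 bp
  [98,100): 2 bp
  [100,106): 6 bp
  [106,108): 2 bp
  [108,114): 6 bp
  [114,120): 6 bp
  [120,131): 11 bp
  [131,144): 13 bp
  [144,153): 9 bp
  [153,163): 10 bp
  [163,171): 8 bp
  [171,183): 12 bp
  [183,189): 6 bp
  [189,204): 15 bp
  [204,210): 6 bp

[2,2,5,5,5,6,6,6,6,6,6,8,9,10,10,11,11,12,12,13,13,15,15,16]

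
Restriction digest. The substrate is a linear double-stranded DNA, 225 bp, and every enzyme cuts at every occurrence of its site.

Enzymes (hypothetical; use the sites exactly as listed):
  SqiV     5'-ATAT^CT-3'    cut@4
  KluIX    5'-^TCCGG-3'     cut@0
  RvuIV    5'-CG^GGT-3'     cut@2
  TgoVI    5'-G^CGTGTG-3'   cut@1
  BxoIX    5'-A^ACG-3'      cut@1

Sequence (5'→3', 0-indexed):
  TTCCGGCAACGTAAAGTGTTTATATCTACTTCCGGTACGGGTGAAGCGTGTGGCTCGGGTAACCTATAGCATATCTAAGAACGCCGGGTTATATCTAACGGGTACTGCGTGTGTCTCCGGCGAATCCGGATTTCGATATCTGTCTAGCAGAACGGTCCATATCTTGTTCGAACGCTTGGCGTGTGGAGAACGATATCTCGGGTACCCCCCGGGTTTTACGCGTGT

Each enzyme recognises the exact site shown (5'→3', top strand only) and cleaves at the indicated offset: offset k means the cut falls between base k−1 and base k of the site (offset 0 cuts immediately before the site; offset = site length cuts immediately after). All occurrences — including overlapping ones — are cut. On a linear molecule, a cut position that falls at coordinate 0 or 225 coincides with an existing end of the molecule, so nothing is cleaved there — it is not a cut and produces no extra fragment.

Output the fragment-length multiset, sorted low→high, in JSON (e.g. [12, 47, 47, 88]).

[1,3,3,4,5,6,6,7,7,7,7,8,8,8,9,9,9,10,11,11,11,12,14,15,17,17]

Site scan:
  SqiV ATATCT/4: at [21, 70, 90, 135, 158, 192] ⇒ [25, 74, 94, 139, 162, 196]
  KluIX TCCGG/0: at [1, 30, 115, 124] ⇒ [1, 30, 115, 124]
  RvuIV CGGGT/2: at [37, 55, 84, 98, 198, 209] ⇒ [39, 57, 86, 100, 200, 211]
  TgoVI GCGTGTG/1: at [45, 106, 178] ⇒ [46, 107, 179]
  BxoIX AACG/1: at [7, 79, 96, 150, 170, 188] ⇒ [8, 80, 97, 151, 171, 189]

Pooled cuts: [1, 8, 25, 30, 39, 46, 57, 74, 80, 86, 94, 97, 100, 107, 115, 124, 139, 151, 162, 171, 179, 189, 196, 200, 211]

Fragments:
  [0,1): 1 bp
  [1,8): 7 bp
  [8,25): 17 bp
  [25,30): 5 bp
  [30,39): 9 bp
  [39,46): 7 bp
  [46,57): 11 bp
  [57,74): 17 bp
  [74,80): 6 bp
  [80,86): 6 bp
  [86,94): 8 bp
  [94,97): 3 bp
  [97,100): 3 bp
  [100,107): 7 bp
  [107,115): 8 bp
  [115,124): 9 bp
  [124,139): 15 bp
  [139,151): 12 bp
  [151,162): 11 bp
  [162,171): 9 bp
  [171,179): 8 bp
  [179,189): 10 bp
  [189,196): 7 bp
  [196,200): 4 bp
  [200,211): 11 bp
  [211,225): 14 bp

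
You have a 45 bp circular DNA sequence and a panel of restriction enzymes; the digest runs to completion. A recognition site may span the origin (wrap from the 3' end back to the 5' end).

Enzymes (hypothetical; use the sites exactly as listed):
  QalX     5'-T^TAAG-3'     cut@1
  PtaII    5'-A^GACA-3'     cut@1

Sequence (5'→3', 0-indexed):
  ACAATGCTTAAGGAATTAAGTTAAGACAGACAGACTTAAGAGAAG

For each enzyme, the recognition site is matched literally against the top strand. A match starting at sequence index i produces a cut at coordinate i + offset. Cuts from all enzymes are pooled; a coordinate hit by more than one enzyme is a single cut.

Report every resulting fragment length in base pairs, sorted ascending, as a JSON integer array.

[3,4,5,8,8,8,9]

Site scan:
  QalX TTAAG/1: at [7, 15, 20, 35] ⇒ [8, 16, 21, 36]
  PtaII AGACA/1: at [23, 27, 43] ⇒ [24, 28, 44]

All cut coordinates (distinct, sorted): [8, 16, 21, 24, 28, 36, 44]

Fragments:
  8→16: 8 bp
  16→21: 5 bp
  21→24: 3 bp
  24→28: 4 bp
  28→36: 8 bp
  36→44: 8 bp
  44→8 (wrap): 45-44+8 = 9 bp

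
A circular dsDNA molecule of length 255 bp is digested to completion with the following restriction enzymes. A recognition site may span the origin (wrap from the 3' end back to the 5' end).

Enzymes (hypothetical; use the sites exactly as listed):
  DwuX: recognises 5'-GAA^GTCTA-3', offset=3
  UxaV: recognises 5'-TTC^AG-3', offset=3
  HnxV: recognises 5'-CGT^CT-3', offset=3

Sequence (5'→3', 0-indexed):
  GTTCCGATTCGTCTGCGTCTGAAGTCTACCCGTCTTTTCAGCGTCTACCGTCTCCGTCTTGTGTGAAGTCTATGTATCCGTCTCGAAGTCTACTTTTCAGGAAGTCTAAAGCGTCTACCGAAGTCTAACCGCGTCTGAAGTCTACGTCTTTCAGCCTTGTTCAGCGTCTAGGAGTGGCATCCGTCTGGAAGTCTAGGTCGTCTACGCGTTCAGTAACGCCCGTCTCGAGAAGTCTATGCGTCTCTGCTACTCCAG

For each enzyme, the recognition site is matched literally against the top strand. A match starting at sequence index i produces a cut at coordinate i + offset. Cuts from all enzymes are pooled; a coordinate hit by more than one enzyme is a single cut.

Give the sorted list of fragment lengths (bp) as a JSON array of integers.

[5,5,5,5,5,5,6,6,6,6,6,7,8,8,8,10,10,10,10,10,11,11,11,12,12,14,17,26]

Per-enzyme occurrences:
  DwuX (GAAGTCTA, off=3): starts [20, 64, 84, 100, 119, 136, 187, 228] → cuts [23, 67, 87, 103, 122, 139, 190, 231]
  UxaV (TTCAG, off=3): starts [36, 95, 149, 159, 208] → cuts [39, 98, 152, 162, 211]
  HnxV (CGTCT, off=3): starts [9, 15, 30, 41, 48, 54, 78, 111, 131, 144, 164, 181, 198, 220, 238] → cuts [12, 18, 33, 44, 51, 57, 81, 114, 134, 147, 167, 184, 201, 223, 241]

All cut coordinates (distinct, sorted): [12, 18, 23, 33, 39, 44, 51, 57, 67, 81, 87, 98, 103, 114, 122, 134, 139, 147, 152, 162, 167, 184, 190, 201, 211, 223, 231, 241]

Fragment lengths:
  12→18: 6 bp
  18→23: 5 bp
  23→33: 10 bp
  33→39: 6 bp
  39→44: 5 bp
  44→51: 7 bp
  51→57: 6 bp
  57→67: 10 bp
  67→81: 14 bp
  81→87: 6 bp
  87→98: 11 bp
  98→103: 5 bp
  103→114: 11 bp
  114→122: 8 bp
  122→134: 12 bp
  134→139: 5 bp
  139→147: 8 bp
  147→152: 5 bp
  152→162: 10 bp
  162→167: 5 bp
  167→184: 17 bp
  184→190: 6 bp
  190→201: 11 bp
  201→211: 10 bp
  211→223: 12 bp
  223→231: 8 bp
  231→241: 10 bp
  241→12 (wrap): 255-241+12 = 26 bp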